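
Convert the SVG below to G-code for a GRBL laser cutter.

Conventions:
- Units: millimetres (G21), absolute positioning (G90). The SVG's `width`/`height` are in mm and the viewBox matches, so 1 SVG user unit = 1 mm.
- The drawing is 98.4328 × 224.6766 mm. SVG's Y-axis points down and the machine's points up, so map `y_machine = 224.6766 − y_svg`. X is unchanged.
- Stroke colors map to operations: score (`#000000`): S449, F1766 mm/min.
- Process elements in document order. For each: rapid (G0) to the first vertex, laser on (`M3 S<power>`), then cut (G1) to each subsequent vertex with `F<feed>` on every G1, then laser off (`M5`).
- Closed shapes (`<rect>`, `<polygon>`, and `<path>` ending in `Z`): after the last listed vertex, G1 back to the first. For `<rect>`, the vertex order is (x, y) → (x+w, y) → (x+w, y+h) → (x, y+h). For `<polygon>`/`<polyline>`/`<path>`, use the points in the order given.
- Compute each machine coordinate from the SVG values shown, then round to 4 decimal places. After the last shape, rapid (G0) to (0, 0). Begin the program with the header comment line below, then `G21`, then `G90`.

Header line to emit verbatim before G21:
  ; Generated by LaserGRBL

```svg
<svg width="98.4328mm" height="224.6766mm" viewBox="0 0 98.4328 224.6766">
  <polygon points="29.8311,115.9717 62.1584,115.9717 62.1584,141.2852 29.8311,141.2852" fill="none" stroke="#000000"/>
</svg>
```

Since the viewBox matches the mm dimensions, user units are millimetres directly. The only transform is the Y-flip y_m = 224.6766 − y_svg.

Shape 1 is a rectangle drawn with `<polygon>`. Its stroke #000000 means score at S449, F1766. After flipping Y the toolpath is (29.8311,108.7049) → (62.1584,108.7049) → (62.1584,83.3914) → (29.8311,83.3914) → (29.8311,108.7049), returning to the start.

; Generated by LaserGRBL
G21
G90
G0 X29.8311 Y108.7049
M3 S449
G1 X62.1584 Y108.7049 F1766
G1 X62.1584 Y83.3914 F1766
G1 X29.8311 Y83.3914 F1766
G1 X29.8311 Y108.7049 F1766
M5
G0 X0.0000 Y0.0000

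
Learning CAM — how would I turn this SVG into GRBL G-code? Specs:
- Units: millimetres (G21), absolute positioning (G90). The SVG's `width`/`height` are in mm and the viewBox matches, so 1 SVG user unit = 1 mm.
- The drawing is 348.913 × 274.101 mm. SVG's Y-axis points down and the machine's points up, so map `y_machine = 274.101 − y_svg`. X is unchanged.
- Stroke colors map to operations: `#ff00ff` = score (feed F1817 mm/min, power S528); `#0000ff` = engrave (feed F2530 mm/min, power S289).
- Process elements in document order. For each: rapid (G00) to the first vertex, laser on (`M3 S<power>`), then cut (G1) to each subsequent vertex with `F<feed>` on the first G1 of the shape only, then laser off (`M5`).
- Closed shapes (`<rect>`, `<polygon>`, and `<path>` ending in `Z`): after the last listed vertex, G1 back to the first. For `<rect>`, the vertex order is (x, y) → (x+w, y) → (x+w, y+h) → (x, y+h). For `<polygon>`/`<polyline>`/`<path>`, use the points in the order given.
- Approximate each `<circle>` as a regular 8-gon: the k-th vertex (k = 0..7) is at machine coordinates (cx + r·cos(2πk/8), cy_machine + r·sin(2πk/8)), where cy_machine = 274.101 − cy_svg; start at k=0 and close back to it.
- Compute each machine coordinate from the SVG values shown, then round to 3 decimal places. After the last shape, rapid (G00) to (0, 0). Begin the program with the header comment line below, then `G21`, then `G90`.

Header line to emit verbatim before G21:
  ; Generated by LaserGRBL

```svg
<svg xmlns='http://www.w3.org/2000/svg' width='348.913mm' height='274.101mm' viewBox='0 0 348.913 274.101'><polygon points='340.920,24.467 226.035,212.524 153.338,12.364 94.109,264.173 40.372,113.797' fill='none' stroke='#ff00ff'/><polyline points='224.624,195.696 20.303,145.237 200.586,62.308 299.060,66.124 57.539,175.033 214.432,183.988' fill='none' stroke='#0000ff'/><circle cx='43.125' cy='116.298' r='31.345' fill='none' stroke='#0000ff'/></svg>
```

; Generated by LaserGRBL
G21
G90
G00 X340.920 Y249.634
M3 S528
G1 X226.035 Y61.577 F1817
G1 X153.338 Y261.737
G1 X94.109 Y9.928
G1 X40.372 Y160.304
G1 X340.920 Y249.634
M5
G00 X224.624 Y78.405
M3 S289
G1 X20.303 Y128.864 F2530
G1 X200.586 Y211.793
G1 X299.060 Y207.977
G1 X57.539 Y99.068
G1 X214.432 Y90.113
M5
G00 X74.470 Y157.803
M3 S289
G1 X65.289 Y179.967 F2530
G1 X43.125 Y189.148
G1 X20.961 Y179.967
G1 X11.780 Y157.803
G1 X20.961 Y135.639
G1 X43.125 Y126.458
G1 X65.289 Y135.639
G1 X74.470 Y157.803
M5
G00 X0.000 Y0.000

viewBox `0 0 348.913 274.101` with mm width/height → 1 unit = 1 mm. Flip: y_m = 274.101 − y_svg.

**Shape 1** — `<polygon>` closed polygon, stroke `#ff00ff` → score (S528, F1817). Machine vertices: (340.920,249.634) → (226.035,61.577) → (153.338,261.737) → (94.109,9.928) → (40.372,160.304) → (340.920,249.634). Closed: final G1 returns to the first vertex.

**Shape 2** — `<polyline>` open polyline, stroke `#0000ff` → engrave (S289, F2530). Machine vertices: (224.624,78.405) → (20.303,128.864) → (200.586,211.793) → (299.060,207.977) → (57.539,99.068) → (214.432,90.113). Open path.

**Shape 3** — `<circle>` circle, stroke `#0000ff` → engrave (S289, F2530). Machine vertices: (74.470,157.803) → (65.289,179.967) → (43.125,189.148) → (20.961,179.967) → (11.780,157.803) → (20.961,135.639) → (43.125,126.458) → (65.289,135.639) → (74.470,157.803). Closed: final G1 returns to the first vertex.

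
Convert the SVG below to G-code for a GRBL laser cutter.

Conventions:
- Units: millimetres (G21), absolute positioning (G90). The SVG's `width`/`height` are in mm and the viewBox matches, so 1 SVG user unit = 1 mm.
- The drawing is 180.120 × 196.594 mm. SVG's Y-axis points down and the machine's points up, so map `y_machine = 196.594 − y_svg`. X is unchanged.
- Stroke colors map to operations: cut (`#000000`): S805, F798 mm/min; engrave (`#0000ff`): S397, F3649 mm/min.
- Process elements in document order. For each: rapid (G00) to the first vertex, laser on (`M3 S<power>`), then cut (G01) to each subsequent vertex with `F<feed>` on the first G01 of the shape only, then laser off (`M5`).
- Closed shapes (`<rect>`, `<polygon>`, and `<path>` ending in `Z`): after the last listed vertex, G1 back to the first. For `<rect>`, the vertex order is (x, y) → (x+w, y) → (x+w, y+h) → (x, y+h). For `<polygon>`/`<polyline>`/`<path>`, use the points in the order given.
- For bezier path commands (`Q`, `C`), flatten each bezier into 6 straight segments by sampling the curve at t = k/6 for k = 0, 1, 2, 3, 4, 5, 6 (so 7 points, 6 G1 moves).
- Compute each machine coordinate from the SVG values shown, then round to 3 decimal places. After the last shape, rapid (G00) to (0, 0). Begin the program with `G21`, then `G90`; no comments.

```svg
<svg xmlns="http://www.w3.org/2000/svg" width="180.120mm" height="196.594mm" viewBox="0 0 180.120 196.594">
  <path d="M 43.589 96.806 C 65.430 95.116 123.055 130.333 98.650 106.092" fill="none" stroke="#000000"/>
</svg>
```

Since the viewBox matches the mm dimensions, user units are millimetres directly. The only transform is the Y-flip y_m = 196.594 − y_svg.

Shape 1 is a cubic bezier drawn with `<path>`. Its stroke #000000 means cut at S805, F798. After flipping Y the toolpath is (43.589,99.788) → (56.946,98.004) → (72.995,92.745) → (88.462,86.688) → (100.075,82.511) → (104.562,82.890) → (98.650,90.502).

G21
G90
G00 X43.589 Y99.788
M3 S805
G01 X56.946 Y98.004 F798
G01 X72.995 Y92.745
G01 X88.462 Y86.688
G01 X100.075 Y82.511
G01 X104.562 Y82.890
G01 X98.650 Y90.502
M5
G00 X0.000 Y0.000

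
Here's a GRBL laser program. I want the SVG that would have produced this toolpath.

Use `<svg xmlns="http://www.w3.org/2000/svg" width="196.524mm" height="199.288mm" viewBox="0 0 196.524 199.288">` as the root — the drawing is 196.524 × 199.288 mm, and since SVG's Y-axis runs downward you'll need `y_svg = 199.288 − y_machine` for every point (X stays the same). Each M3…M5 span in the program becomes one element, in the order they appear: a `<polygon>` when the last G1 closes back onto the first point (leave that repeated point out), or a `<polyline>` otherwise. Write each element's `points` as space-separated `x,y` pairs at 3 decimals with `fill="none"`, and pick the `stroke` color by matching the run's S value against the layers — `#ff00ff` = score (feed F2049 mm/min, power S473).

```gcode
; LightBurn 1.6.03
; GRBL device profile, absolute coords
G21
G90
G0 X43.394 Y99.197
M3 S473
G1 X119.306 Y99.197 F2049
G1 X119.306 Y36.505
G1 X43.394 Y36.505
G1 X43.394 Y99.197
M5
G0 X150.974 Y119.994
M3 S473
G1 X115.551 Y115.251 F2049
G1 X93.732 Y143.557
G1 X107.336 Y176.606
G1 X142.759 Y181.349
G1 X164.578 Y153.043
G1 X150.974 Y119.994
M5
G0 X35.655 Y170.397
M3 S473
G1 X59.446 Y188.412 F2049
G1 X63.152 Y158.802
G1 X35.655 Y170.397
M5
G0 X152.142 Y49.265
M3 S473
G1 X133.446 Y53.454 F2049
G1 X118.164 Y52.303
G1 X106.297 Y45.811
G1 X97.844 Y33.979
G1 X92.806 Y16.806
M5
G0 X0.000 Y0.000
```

<svg xmlns="http://www.w3.org/2000/svg" width="196.524mm" height="199.288mm" viewBox="0 0 196.524 199.288">
  <polygon points="43.394,100.091 119.306,100.091 119.306,162.783 43.394,162.783" fill="none" stroke="#ff00ff"/>
  <polygon points="150.974,79.294 115.551,84.037 93.732,55.731 107.336,22.682 142.759,17.939 164.578,46.245" fill="none" stroke="#ff00ff"/>
  <polygon points="35.655,28.891 59.446,10.876 63.152,40.486" fill="none" stroke="#ff00ff"/>
  <polyline points="152.142,150.023 133.446,145.834 118.164,146.985 106.297,153.477 97.844,165.309 92.806,182.482" fill="none" stroke="#ff00ff"/>
</svg>

Machine Y-up, SVG Y-down with viewBox height 199.288, so y_svg = 199.288 − y_machine; X carries over. Every run uses S473, so all elements get stroke `#ff00ff` (score).

Run 1: The run returns to its start, so emit a `<polygon>` with points (Y-flipped): 43.394,100.091 119.306,100.091 119.306,162.783 43.394,162.783.

Run 2: The run returns to its start, so emit a `<polygon>` with points (Y-flipped): 150.974,79.294 115.551,84.037 93.732,55.731 107.336,22.682 142.759,17.939 164.578,46.245.

Run 3: The run returns to its start, so emit a `<polygon>` with points (Y-flipped): 35.655,28.891 59.446,10.876 63.152,40.486.

Run 4: The run is open, so emit a `<polyline>` with points (Y-flipped): 152.142,150.023 133.446,145.834 118.164,146.985 106.297,153.477 97.844,165.309 92.806,182.482.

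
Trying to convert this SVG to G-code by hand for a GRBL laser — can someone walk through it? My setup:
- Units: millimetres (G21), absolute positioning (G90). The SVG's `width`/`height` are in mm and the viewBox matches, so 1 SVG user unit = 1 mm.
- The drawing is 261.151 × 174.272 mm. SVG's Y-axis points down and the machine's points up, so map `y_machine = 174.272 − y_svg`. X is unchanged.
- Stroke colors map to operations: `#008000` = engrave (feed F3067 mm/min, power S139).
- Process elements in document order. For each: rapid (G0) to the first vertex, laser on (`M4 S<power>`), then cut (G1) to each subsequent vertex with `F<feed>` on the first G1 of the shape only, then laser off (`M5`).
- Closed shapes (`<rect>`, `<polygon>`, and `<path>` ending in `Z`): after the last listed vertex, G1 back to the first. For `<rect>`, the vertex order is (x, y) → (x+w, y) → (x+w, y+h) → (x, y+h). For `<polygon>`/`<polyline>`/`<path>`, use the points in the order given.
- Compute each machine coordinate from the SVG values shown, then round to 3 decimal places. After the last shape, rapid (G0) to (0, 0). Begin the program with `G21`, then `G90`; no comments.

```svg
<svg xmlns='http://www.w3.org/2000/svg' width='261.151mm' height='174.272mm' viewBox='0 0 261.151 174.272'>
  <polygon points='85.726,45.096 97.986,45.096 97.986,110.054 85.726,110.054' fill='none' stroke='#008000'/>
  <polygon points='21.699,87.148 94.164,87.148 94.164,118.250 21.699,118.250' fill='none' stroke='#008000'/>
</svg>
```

G21
G90
G0 X85.726 Y129.176
M4 S139
G1 X97.986 Y129.176 F3067
G1 X97.986 Y64.218
G1 X85.726 Y64.218
G1 X85.726 Y129.176
M5
G0 X21.699 Y87.124
M4 S139
G1 X94.164 Y87.124 F3067
G1 X94.164 Y56.022
G1 X21.699 Y56.022
G1 X21.699 Y87.124
M5
G0 X0.000 Y0.000

1 u = 1 mm; y_m = 174.272 − y.

[1] `<polygon>` rectangle, #008000→engrave S139 F3067: (85.726,129.176) → (97.986,129.176) → (97.986,64.218) → (85.726,64.218) → (85.726,129.176) (closed)

[2] `<polygon>` rectangle, #008000→engrave S139 F3067: (21.699,87.124) → (94.164,87.124) → (94.164,56.022) → (21.699,56.022) → (21.699,87.124) (closed)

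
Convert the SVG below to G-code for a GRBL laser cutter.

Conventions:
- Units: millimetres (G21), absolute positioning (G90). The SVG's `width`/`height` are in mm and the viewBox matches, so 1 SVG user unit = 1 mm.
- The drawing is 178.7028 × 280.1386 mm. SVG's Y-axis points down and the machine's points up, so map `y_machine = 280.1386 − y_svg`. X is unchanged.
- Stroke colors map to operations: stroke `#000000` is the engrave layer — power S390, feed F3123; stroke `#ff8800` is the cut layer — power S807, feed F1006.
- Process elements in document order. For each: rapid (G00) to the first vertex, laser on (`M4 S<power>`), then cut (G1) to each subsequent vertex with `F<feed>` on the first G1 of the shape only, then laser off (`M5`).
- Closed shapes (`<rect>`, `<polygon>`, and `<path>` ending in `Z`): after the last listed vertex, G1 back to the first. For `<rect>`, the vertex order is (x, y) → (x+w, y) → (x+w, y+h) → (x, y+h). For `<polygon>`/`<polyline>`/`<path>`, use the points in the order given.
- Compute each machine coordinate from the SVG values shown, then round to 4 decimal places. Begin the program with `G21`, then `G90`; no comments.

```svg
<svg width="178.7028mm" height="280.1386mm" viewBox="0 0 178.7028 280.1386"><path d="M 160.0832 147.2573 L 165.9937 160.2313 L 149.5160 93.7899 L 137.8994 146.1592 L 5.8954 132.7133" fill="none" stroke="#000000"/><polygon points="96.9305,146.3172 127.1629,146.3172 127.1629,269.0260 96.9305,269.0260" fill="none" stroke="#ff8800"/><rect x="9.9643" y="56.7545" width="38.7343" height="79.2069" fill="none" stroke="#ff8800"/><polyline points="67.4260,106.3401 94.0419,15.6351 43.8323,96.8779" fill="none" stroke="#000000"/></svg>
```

G21
G90
G00 X160.0832 Y132.8813
M4 S390
G1 X165.9937 Y119.9073 F3123
G1 X149.5160 Y186.3487
G1 X137.8994 Y133.9794
G1 X5.8954 Y147.4253
M5
G00 X96.9305 Y133.8214
M4 S807
G1 X127.1629 Y133.8214 F1006
G1 X127.1629 Y11.1126
G1 X96.9305 Y11.1126
G1 X96.9305 Y133.8214
M5
G00 X9.9643 Y223.3841
M4 S807
G1 X48.6986 Y223.3841 F1006
G1 X48.6986 Y144.1772
G1 X9.9643 Y144.1772
G1 X9.9643 Y223.3841
M5
G00 X67.4260 Y173.7985
M4 S390
G1 X94.0419 Y264.5035 F3123
G1 X43.8323 Y183.2607
M5

1 u = 1 mm; y_m = 280.1386 − y.

[1] `<path>` open polyline, #000000→engrave S390 F3123: (160.0832,132.8813) → (165.9937,119.9073) → (149.5160,186.3487) → (137.8994,133.9794) → (5.8954,147.4253)

[2] `<polygon>` rectangle, #ff8800→cut S807 F1006: (96.9305,133.8214) → (127.1629,133.8214) → (127.1629,11.1126) → (96.9305,11.1126) → (96.9305,133.8214) (closed)

[3] `<rect>` rectangle, #ff8800→cut S807 F1006: (9.9643,223.3841) → (48.6986,223.3841) → (48.6986,144.1772) → (9.9643,144.1772) → (9.9643,223.3841) (closed)

[4] `<polyline>` open polyline, #000000→engrave S390 F3123: (67.4260,173.7985) → (94.0419,264.5035) → (43.8323,183.2607)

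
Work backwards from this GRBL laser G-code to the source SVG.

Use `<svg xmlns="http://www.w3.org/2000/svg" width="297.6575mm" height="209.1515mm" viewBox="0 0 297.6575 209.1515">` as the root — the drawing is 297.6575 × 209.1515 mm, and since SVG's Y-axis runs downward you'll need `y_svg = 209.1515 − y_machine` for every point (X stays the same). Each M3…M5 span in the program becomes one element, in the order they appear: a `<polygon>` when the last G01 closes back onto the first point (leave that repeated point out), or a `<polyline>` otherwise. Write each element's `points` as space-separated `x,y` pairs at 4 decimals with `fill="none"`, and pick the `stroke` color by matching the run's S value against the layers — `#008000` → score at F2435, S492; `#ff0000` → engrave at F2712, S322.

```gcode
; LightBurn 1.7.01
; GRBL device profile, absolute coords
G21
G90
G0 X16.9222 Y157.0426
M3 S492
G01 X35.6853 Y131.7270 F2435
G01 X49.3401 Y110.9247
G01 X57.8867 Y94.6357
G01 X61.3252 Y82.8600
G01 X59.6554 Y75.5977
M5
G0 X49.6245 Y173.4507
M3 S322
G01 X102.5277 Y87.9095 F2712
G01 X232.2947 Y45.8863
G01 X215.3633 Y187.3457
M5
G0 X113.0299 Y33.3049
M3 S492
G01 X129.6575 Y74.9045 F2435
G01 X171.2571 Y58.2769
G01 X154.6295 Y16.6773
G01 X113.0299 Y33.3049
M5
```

Machine Y-up, SVG Y-down with viewBox height 209.1515, so y_svg = 209.1515 − y_machine; X carries over.

Run 1: the run's S492 means `#008000` (score). The run is open, so emit a `<polyline>` with points (Y-flipped): 16.9222,52.1089 35.6853,77.4245 49.3401,98.2268 57.8867,114.5158 61.3252,126.2915 59.6554,133.5538.

Run 2: power S322 maps to stroke `#ff0000` (engrave). The run is open, so emit a `<polyline>` with points (Y-flipped): 49.6245,35.7008 102.5277,121.2420 232.2947,163.2652 215.3633,21.8058.

Run 3: power S492 maps to stroke `#008000` (score). The run returns to its start, so emit a `<polygon>` with points (Y-flipped): 113.0299,175.8466 129.6575,134.2470 171.2571,150.8746 154.6295,192.4742.

<svg xmlns="http://www.w3.org/2000/svg" width="297.6575mm" height="209.1515mm" viewBox="0 0 297.6575 209.1515">
  <polyline points="16.9222,52.1089 35.6853,77.4245 49.3401,98.2268 57.8867,114.5158 61.3252,126.2915 59.6554,133.5538" fill="none" stroke="#008000"/>
  <polyline points="49.6245,35.7008 102.5277,121.2420 232.2947,163.2652 215.3633,21.8058" fill="none" stroke="#ff0000"/>
  <polygon points="113.0299,175.8466 129.6575,134.2470 171.2571,150.8746 154.6295,192.4742" fill="none" stroke="#008000"/>
</svg>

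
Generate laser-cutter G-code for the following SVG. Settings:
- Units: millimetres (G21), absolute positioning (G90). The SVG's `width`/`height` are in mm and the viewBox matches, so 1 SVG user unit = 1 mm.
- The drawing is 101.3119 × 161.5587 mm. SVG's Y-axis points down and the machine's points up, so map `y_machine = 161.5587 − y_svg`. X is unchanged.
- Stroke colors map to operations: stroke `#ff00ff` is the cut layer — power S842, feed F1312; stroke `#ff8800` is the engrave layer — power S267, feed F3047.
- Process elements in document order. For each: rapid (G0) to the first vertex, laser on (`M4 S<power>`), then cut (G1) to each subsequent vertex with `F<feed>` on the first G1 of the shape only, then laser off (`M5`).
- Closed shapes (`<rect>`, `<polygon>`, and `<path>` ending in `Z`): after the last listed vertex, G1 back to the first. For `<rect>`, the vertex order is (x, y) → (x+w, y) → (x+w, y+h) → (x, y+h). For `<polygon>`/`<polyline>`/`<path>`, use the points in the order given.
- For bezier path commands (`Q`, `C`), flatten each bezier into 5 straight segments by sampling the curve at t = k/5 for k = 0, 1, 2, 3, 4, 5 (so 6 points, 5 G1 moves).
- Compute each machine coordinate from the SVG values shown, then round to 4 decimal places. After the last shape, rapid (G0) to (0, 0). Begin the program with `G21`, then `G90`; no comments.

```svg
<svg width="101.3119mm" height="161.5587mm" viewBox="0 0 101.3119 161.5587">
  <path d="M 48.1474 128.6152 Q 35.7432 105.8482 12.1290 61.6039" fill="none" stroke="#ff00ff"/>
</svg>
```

G21
G90
G0 X48.1474 Y32.9435
M4 S842
G1 X42.7373 Y42.9094 F1312
G1 X36.4304 Y54.5935
G1 X29.2268 Y67.9957
G1 X21.1263 Y83.1162
G1 X12.1290 Y99.9548
M5
G0 X0.0000 Y0.0000

Since the viewBox matches the mm dimensions, user units are millimetres directly. The only transform is the Y-flip y_m = 161.5587 − y_svg.

Shape 1 is a quadratic bezier drawn with `<path>`. Its stroke #ff00ff means cut at S842, F1312. After flipping Y the toolpath is (48.1474,32.9435) → (42.7373,42.9094) → (36.4304,54.5935) → (29.2268,67.9957) → (21.1263,83.1162) → (12.1290,99.9548).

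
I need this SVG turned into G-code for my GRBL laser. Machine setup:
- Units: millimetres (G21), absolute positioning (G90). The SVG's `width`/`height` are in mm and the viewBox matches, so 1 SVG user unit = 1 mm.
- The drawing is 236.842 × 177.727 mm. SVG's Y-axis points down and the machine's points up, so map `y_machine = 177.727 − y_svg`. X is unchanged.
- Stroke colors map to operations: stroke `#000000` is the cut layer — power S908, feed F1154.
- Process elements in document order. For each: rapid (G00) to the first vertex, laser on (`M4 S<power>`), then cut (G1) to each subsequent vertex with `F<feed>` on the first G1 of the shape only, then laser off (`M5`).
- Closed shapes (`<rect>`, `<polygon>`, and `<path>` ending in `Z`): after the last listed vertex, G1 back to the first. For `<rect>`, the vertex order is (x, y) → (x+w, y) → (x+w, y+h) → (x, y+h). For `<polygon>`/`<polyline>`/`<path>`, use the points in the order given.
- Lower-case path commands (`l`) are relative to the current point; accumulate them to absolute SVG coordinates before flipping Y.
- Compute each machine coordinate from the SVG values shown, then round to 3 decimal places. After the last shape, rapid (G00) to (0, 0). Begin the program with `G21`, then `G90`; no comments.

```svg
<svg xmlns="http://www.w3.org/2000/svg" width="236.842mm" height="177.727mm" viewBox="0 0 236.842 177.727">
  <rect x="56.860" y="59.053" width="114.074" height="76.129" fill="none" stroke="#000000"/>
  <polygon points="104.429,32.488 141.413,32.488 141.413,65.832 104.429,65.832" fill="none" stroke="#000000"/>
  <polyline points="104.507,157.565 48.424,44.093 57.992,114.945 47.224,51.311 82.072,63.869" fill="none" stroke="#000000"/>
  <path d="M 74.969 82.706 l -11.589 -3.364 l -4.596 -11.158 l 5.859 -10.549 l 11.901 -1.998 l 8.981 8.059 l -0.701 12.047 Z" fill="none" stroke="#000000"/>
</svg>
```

Since the viewBox matches the mm dimensions, user units are millimetres directly. The only transform is the Y-flip y_m = 177.727 − y_svg.

Shape 1 is a rectangle drawn with `<rect>`. Its stroke #000000 means cut at S908, F1154. After flipping Y the toolpath is (56.860,118.674) → (170.934,118.674) → (170.934,42.545) → (56.860,42.545) → (56.860,118.674), returning to the start.

Shape 2 is a rectangle drawn with `<polygon>`. Its stroke #000000 means cut at S908, F1154. After flipping Y the toolpath is (104.429,145.239) → (141.413,145.239) → (141.413,111.895) → (104.429,111.895) → (104.429,145.239), returning to the start.

Shape 3 is a open polyline drawn with `<polyline>`. Its stroke #000000 means cut at S908, F1154. After flipping Y the toolpath is (104.507,20.162) → (48.424,133.634) → (57.992,62.782) → (47.224,126.416) → (82.072,113.858).

Shape 4 is a regular polygon drawn with `<path>`. Its stroke #000000 means cut at S908, F1154. After flipping Y the toolpath is (74.969,95.021) → (63.380,98.385) → (58.784,109.543) → (64.643,120.092) → (76.544,122.090) → (85.525,114.031) → (84.824,101.984) → (74.969,95.021), returning to the start.

G21
G90
G00 X56.860 Y118.674
M4 S908
G1 X170.934 Y118.674 F1154
G1 X170.934 Y42.545
G1 X56.860 Y42.545
G1 X56.860 Y118.674
M5
G00 X104.429 Y145.239
M4 S908
G1 X141.413 Y145.239 F1154
G1 X141.413 Y111.895
G1 X104.429 Y111.895
G1 X104.429 Y145.239
M5
G00 X104.507 Y20.162
M4 S908
G1 X48.424 Y133.634 F1154
G1 X57.992 Y62.782
G1 X47.224 Y126.416
G1 X82.072 Y113.858
M5
G00 X74.969 Y95.021
M4 S908
G1 X63.380 Y98.385 F1154
G1 X58.784 Y109.543
G1 X64.643 Y120.092
G1 X76.544 Y122.090
G1 X85.525 Y114.031
G1 X84.824 Y101.984
G1 X74.969 Y95.021
M5
G00 X0.000 Y0.000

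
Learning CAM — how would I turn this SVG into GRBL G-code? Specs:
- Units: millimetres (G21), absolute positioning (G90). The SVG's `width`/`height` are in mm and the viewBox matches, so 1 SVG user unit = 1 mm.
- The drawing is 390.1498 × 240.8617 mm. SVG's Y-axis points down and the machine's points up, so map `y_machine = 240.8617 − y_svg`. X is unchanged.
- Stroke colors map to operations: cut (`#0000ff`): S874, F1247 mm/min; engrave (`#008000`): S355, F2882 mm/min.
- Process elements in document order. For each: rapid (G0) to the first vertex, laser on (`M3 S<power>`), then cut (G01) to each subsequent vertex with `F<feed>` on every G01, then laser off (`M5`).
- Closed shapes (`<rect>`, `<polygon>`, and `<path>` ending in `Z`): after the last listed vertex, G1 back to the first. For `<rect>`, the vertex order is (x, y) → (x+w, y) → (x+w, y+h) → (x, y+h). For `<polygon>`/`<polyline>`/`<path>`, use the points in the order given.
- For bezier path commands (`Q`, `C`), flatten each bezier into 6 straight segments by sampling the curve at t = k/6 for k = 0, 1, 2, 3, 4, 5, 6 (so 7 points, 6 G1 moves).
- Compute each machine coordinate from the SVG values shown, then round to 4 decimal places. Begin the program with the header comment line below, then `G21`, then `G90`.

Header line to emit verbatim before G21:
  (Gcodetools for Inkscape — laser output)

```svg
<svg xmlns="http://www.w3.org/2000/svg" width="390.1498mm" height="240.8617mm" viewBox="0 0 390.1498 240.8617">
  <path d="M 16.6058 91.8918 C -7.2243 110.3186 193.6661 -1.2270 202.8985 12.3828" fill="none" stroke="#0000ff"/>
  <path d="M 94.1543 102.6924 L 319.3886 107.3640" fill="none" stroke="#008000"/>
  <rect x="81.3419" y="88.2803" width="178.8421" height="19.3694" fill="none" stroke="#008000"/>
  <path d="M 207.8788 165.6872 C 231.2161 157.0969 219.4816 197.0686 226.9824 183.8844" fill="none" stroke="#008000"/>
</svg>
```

(Gcodetools for Inkscape — laser output)
G21
G90
G0 X16.6058 Y148.9699
M3 S874
G01 X21.4898 Y149.4064 F1247
G01 X52.2611 Y164.4181 F1247
G01 X97.3537 Y186.9180 F1247
G01 X145.2015 Y209.8194 F1247
G01 X184.2385 Y226.0353 F1247
G01 X202.8985 Y228.4789 F1247
M5
G0 X94.1543 Y138.1693
M3 S355
G01 X319.3886 Y133.4977 F2882
M5
G0 X81.3419 Y152.5814
M3 S355
G01 X260.1840 Y152.5814 F2882
G01 X260.1840 Y133.2120 F2882
G01 X81.3419 Y133.2120 F2882
G01 X81.3419 Y152.5814 F2882
M5
G0 X207.8788 Y75.1745
M3 S355
G01 X216.8762 Y75.8937 F2882
G01 X221.5369 Y71.3448 F2882
G01 X223.3693 Y64.3532 F2882
G01 X223.8820 Y57.7444 F2882
G01 X224.5835 Y54.3439 F2882
G01 X226.9824 Y56.9773 F2882
M5

1 u = 1 mm; y_m = 240.8617 − y.

[1] `<path>` cubic bezier, #0000ff→cut S874 F1247: (16.6058,148.9699) → (21.4898,149.4064) → (52.2611,164.4181) → (97.3537,186.9180) → (145.2015,209.8194) → (184.2385,226.0353) → (202.8985,228.4789)

[2] `<path>` line segment, #008000→engrave S355 F2882: (94.1543,138.1693) → (319.3886,133.4977)

[3] `<rect>` rectangle, #008000→engrave S355 F2882: (81.3419,152.5814) → (260.1840,152.5814) → (260.1840,133.2120) → (81.3419,133.2120) → (81.3419,152.5814) (closed)

[4] `<path>` cubic bezier, #008000→engrave S355 F2882: (207.8788,75.1745) → (216.8762,75.8937) → (221.5369,71.3448) → (223.3693,64.3532) → (223.8820,57.7444) → (224.5835,54.3439) → (226.9824,56.9773)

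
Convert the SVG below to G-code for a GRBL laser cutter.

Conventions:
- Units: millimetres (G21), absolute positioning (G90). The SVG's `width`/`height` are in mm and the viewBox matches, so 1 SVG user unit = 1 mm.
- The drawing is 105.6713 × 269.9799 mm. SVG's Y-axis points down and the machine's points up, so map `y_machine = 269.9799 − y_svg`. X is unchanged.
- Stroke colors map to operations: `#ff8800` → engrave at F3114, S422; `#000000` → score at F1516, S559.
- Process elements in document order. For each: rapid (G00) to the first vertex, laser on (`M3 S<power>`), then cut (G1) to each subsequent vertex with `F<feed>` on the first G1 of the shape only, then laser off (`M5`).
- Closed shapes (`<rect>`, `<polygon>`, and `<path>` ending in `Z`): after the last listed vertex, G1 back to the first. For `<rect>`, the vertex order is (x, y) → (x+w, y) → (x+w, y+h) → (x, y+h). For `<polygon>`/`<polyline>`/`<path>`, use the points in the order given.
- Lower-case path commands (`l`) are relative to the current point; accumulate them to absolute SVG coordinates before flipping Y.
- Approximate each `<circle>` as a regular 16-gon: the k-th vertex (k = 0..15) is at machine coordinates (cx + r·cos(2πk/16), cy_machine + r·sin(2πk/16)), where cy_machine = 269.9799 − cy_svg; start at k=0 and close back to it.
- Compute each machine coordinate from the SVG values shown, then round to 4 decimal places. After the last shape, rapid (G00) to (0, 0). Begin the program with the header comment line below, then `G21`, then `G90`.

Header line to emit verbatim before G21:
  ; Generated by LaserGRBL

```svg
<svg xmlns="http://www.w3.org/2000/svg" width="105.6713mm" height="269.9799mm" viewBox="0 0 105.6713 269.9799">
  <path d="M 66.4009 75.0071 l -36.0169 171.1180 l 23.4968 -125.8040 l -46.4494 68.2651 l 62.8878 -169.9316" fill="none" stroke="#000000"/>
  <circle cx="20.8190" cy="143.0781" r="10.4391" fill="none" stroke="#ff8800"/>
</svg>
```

viewBox `0 0 105.6713 269.9799` with mm width/height → 1 unit = 1 mm. Flip: y_m = 269.9799 − y_svg.

**Shape 1** — `<path>` open polyline, stroke `#000000` → score (S559, F1516). Machine vertices: (66.4009,194.9728) → (30.3840,23.8548) → (53.8808,149.6588) → (7.4314,81.3937) → (70.3192,251.3253). Open path.

**Shape 2** — `<circle>` circle, stroke `#ff8800` → engrave (S422, F3114). Machine vertices: (31.2581,126.9018) → (30.4635,130.8967) → (28.2006,134.2834) → (24.8139,136.5463) → (20.8190,137.3409) → (16.8241,136.5463) → (13.4374,134.2834) → (11.1745,130.8967) → (10.3799,126.9018) → (11.1745,122.9069) → (13.4374,119.5202) → (16.8241,117.2573) → (20.8190,116.4627) → (24.8139,117.2573) → (28.2006,119.5202) → (30.4635,122.9069) → (31.2581,126.9018). Closed: final G1 returns to the first vertex.

; Generated by LaserGRBL
G21
G90
G00 X66.4009 Y194.9728
M3 S559
G1 X30.3840 Y23.8548 F1516
G1 X53.8808 Y149.6588
G1 X7.4314 Y81.3937
G1 X70.3192 Y251.3253
M5
G00 X31.2581 Y126.9018
M3 S422
G1 X30.4635 Y130.8967 F3114
G1 X28.2006 Y134.2834
G1 X24.8139 Y136.5463
G1 X20.8190 Y137.3409
G1 X16.8241 Y136.5463
G1 X13.4374 Y134.2834
G1 X11.1745 Y130.8967
G1 X10.3799 Y126.9018
G1 X11.1745 Y122.9069
G1 X13.4374 Y119.5202
G1 X16.8241 Y117.2573
G1 X20.8190 Y116.4627
G1 X24.8139 Y117.2573
G1 X28.2006 Y119.5202
G1 X30.4635 Y122.9069
G1 X31.2581 Y126.9018
M5
G00 X0.0000 Y0.0000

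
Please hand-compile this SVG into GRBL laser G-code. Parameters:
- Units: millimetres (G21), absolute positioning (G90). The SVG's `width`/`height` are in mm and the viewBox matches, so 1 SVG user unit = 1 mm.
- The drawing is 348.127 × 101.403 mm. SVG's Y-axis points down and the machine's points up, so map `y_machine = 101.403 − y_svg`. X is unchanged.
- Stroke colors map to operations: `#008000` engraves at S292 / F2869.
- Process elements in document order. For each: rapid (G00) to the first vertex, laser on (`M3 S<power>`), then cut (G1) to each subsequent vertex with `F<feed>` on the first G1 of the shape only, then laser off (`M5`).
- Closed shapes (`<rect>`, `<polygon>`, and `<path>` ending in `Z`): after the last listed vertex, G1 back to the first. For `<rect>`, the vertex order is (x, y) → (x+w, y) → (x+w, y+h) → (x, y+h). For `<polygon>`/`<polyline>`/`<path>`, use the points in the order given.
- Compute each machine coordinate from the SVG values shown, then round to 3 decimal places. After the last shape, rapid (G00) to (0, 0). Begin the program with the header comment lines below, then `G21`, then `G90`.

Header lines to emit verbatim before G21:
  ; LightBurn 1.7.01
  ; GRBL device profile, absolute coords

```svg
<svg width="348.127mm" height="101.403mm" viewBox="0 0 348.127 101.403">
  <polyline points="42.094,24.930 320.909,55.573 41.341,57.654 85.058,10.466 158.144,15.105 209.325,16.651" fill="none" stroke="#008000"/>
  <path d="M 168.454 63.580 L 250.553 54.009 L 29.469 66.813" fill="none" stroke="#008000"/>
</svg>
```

Since the viewBox matches the mm dimensions, user units are millimetres directly. The only transform is the Y-flip y_m = 101.403 − y_svg.

Shape 1 is a open polyline drawn with `<polyline>`. Its stroke #008000 means engrave at S292, F2869. After flipping Y the toolpath is (42.094,76.473) → (320.909,45.830) → (41.341,43.749) → (85.058,90.937) → (158.144,86.298) → (209.325,84.752).

Shape 2 is a open polyline drawn with `<path>`. Its stroke #008000 means engrave at S292, F2869. After flipping Y the toolpath is (168.454,37.823) → (250.553,47.394) → (29.469,34.590).

; LightBurn 1.7.01
; GRBL device profile, absolute coords
G21
G90
G00 X42.094 Y76.473
M3 S292
G1 X320.909 Y45.830 F2869
G1 X41.341 Y43.749
G1 X85.058 Y90.937
G1 X158.144 Y86.298
G1 X209.325 Y84.752
M5
G00 X168.454 Y37.823
M3 S292
G1 X250.553 Y47.394 F2869
G1 X29.469 Y34.590
M5
G00 X0.000 Y0.000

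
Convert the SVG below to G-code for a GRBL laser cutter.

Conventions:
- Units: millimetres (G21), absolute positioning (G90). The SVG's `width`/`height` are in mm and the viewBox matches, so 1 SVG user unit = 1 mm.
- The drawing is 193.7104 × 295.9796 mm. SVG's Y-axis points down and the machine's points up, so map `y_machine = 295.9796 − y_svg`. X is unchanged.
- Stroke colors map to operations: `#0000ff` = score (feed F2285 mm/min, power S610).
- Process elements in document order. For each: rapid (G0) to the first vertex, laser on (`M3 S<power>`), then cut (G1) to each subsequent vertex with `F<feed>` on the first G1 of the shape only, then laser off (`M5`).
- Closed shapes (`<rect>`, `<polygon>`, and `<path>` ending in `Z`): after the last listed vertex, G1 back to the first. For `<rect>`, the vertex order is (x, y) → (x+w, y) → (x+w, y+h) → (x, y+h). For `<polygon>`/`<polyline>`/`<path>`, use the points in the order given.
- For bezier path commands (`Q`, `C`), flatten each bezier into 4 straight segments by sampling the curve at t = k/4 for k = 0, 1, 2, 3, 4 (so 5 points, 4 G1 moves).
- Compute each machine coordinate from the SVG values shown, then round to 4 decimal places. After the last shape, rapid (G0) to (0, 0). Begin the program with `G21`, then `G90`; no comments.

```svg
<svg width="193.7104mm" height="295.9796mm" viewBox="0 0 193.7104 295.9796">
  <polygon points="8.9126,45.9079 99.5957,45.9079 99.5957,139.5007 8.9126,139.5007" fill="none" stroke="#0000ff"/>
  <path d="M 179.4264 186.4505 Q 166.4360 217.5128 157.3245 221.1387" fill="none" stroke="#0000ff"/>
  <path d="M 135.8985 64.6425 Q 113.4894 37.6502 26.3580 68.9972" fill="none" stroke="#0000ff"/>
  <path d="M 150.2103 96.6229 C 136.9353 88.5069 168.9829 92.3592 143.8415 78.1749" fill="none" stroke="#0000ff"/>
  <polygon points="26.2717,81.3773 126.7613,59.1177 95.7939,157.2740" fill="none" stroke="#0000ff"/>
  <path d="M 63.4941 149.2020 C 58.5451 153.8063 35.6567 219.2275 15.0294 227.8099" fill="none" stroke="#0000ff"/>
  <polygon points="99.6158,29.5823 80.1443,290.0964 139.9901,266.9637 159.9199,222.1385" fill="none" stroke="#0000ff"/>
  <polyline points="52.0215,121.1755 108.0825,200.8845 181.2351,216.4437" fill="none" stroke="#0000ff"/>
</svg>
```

G21
G90
G0 X8.9126 Y250.0717
M3 S610
G1 X99.5957 Y250.0717 F2285
G1 X99.5957 Y156.4789
G1 X8.9126 Y156.4789
G1 X8.9126 Y250.0717
M5
G0 X179.4264 Y109.5291
M3 S610
G1 X173.1736 Y95.7127 F2285
G1 X167.4057 Y85.3259
G1 X162.1227 Y78.3686
G1 X157.3245 Y74.8409
M5
G0 X135.8985 Y231.3371
M3 S610
G1 X120.6488 Y241.1870 F2285
G1 X97.3088 Y243.7446
G1 X65.8786 Y239.0097
G1 X26.3580 Y226.9824
M5
G0 X150.2103 Y199.3567
M3 S610
G1 X147.1503 Y203.6685 F2285
G1 X151.4758 Y206.3051
G1 X153.5764 Y210.0795
G1 X143.8415 Y217.8047
M5
G0 X26.2717 Y214.6023
M3 S610
G1 X126.7613 Y236.8619 F2285
G1 X95.7939 Y138.7056
G1 X26.2717 Y214.6023
M5
G0 X63.4941 Y146.7776
M3 S610
G1 X56.7343 Y133.7596 F2285
G1 X45.1411 Y108.9654
G1 X30.6082 Y83.4254
G1 X15.0294 Y68.1697
M5
G0 X99.6158 Y266.3973
M3 S610
G1 X80.1443 Y5.8832 F2285
G1 X139.9901 Y29.0159
G1 X159.9199 Y73.8411
G1 X99.6158 Y266.3973
M5
G0 X52.0215 Y174.8041
M3 S610
G1 X108.0825 Y95.0951 F2285
G1 X181.2351 Y79.5359
M5
G0 X0.0000 Y0.0000

viewBox `0 0 193.7104 295.9796` with mm width/height → 1 unit = 1 mm. Flip: y_m = 295.9796 − y_svg.

**Shape 1** — `<polygon>` rectangle, stroke `#0000ff` → score (S610, F2285). Machine vertices: (8.9126,250.0717) → (99.5957,250.0717) → (99.5957,156.4789) → (8.9126,156.4789) → (8.9126,250.0717). Closed: final G1 returns to the first vertex.

**Shape 2** — `<path>` quadratic bezier, stroke `#0000ff` → score (S610, F2285). Control points (SVG): P0=(179.4264,186.4505), P1=(166.4360,217.5128), P2=(157.3245,221.1387); sampled at t=k/4. Machine vertices: (179.4264,109.5291) → (173.1736,95.7127) → (167.4057,85.3259) → (162.1227,78.3686) → (157.3245,74.8409). Open path.

**Shape 3** — `<path>` quadratic bezier, stroke `#0000ff` → score (S610, F2285). Control points (SVG): P0=(135.8985,64.6425), P1=(113.4894,37.6502), P2=(26.3580,68.9972); sampled at t=k/4. Machine vertices: (135.8985,231.3371) → (120.6488,241.1870) → (97.3088,243.7446) → (65.8786,239.0097) → (26.3580,226.9824). Open path.

**Shape 4** — `<path>` cubic bezier, stroke `#0000ff` → score (S610, F2285). Control points (SVG): P0=(150.2103,96.6229), P1=(136.9353,88.5069), P2=(168.9829,92.3592), P3=(143.8415,78.1749); sampled at t=k/4. Machine vertices: (150.2103,199.3567) → (147.1503,203.6685) → (151.4758,206.3051) → (153.5764,210.0795) → (143.8415,217.8047). Open path.

**Shape 5** — `<polygon>` regular polygon, stroke `#0000ff` → score (S610, F2285). Machine vertices: (26.2717,214.6023) → (126.7613,236.8619) → (95.7939,138.7056) → (26.2717,214.6023). Closed: final G1 returns to the first vertex.

**Shape 6** — `<path>` cubic bezier, stroke `#0000ff` → score (S610, F2285). Control points (SVG): P0=(63.4941,149.2020), P1=(58.5451,153.8063), P2=(35.6567,219.2275), P3=(15.0294,227.8099); sampled at t=k/4. Machine vertices: (63.4941,146.7776) → (56.7343,133.7596) → (45.1411,108.9654) → (30.6082,83.4254) → (15.0294,68.1697). Open path.

**Shape 7** — `<polygon>` closed polygon, stroke `#0000ff` → score (S610, F2285). Machine vertices: (99.6158,266.3973) → (80.1443,5.8832) → (139.9901,29.0159) → (159.9199,73.8411) → (99.6158,266.3973). Closed: final G1 returns to the first vertex.

**Shape 8** — `<polyline>` open polyline, stroke `#0000ff` → score (S610, F2285). Machine vertices: (52.0215,174.8041) → (108.0825,95.0951) → (181.2351,79.5359). Open path.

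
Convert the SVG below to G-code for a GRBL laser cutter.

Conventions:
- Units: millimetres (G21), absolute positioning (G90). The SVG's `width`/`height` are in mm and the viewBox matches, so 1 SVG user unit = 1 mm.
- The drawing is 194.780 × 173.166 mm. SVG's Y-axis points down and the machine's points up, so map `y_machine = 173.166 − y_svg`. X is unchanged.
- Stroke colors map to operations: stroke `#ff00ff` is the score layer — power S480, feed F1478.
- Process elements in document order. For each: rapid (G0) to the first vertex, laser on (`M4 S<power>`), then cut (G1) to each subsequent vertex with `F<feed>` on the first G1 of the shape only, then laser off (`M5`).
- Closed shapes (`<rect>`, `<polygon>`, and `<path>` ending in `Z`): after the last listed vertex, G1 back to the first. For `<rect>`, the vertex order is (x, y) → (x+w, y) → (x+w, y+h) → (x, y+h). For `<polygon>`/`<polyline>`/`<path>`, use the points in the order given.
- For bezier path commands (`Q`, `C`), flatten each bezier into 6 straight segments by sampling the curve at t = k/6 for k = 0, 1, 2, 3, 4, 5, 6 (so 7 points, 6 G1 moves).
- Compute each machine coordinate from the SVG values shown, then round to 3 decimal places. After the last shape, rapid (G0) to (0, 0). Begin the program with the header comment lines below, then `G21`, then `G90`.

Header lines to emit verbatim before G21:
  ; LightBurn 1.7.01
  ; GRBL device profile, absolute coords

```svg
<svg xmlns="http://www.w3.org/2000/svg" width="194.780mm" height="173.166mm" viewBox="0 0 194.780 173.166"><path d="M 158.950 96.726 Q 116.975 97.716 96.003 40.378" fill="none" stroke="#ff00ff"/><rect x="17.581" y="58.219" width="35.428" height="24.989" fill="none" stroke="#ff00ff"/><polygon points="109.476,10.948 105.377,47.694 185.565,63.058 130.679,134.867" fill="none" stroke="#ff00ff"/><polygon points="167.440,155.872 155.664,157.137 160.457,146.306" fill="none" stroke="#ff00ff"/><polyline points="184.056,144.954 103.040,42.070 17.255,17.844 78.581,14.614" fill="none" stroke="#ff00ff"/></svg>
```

; LightBurn 1.7.01
; GRBL device profile, absolute coords
G21
G90
G0 X158.950 Y76.440
M4 S480
G1 X145.542 Y77.730 F1478
G1 X133.300 Y82.261
G1 X122.226 Y90.032
G1 X112.318 Y101.044
G1 X103.577 Y115.296
G1 X96.003 Y132.788
M5
G0 X17.581 Y114.947
M4 S480
G1 X53.009 Y114.947 F1478
G1 X53.009 Y89.958
G1 X17.581 Y89.958
G1 X17.581 Y114.947
M5
G0 X109.476 Y162.218
M4 S480
G1 X105.377 Y125.472 F1478
G1 X185.565 Y110.108
G1 X130.679 Y38.299
G1 X109.476 Y162.218
M5
G0 X167.440 Y17.294
M4 S480
G1 X155.664 Y16.029 F1478
G1 X160.457 Y26.860
G1 X167.440 Y17.294
M5
G0 X184.056 Y28.212
M4 S480
G1 X103.040 Y131.096 F1478
G1 X17.255 Y155.322
G1 X78.581 Y158.552
M5
G0 X0.000 Y0.000

Since the viewBox matches the mm dimensions, user units are millimetres directly. The only transform is the Y-flip y_m = 173.166 − y_svg.

Shape 1 is a quadratic bezier drawn with `<path>`. Its stroke #ff00ff means score at S480, F1478. After flipping Y the toolpath is (158.950,76.440) → (145.542,77.730) → (133.300,82.261) → (122.226,90.032) → (112.318,101.044) → (103.577,115.296) → (96.003,132.788).

Shape 2 is a rectangle drawn with `<rect>`. Its stroke #ff00ff means score at S480, F1478. After flipping Y the toolpath is (17.581,114.947) → (53.009,114.947) → (53.009,89.958) → (17.581,89.958) → (17.581,114.947), returning to the start.

Shape 3 is a closed polygon drawn with `<polygon>`. Its stroke #ff00ff means score at S480, F1478. After flipping Y the toolpath is (109.476,162.218) → (105.377,125.472) → (185.565,110.108) → (130.679,38.299) → (109.476,162.218), returning to the start.

Shape 4 is a regular polygon drawn with `<polygon>`. Its stroke #ff00ff means score at S480, F1478. After flipping Y the toolpath is (167.440,17.294) → (155.664,16.029) → (160.457,26.860) → (167.440,17.294), returning to the start.

Shape 5 is a open polyline drawn with `<polyline>`. Its stroke #ff00ff means score at S480, F1478. After flipping Y the toolpath is (184.056,28.212) → (103.040,131.096) → (17.255,155.322) → (78.581,158.552).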